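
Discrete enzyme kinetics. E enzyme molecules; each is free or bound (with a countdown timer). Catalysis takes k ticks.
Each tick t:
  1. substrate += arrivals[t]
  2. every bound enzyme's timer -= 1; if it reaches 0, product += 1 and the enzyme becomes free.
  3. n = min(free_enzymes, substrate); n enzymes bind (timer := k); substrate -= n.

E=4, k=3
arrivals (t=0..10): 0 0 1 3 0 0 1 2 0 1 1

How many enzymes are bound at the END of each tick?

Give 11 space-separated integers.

t=0: arr=0 -> substrate=0 bound=0 product=0
t=1: arr=0 -> substrate=0 bound=0 product=0
t=2: arr=1 -> substrate=0 bound=1 product=0
t=3: arr=3 -> substrate=0 bound=4 product=0
t=4: arr=0 -> substrate=0 bound=4 product=0
t=5: arr=0 -> substrate=0 bound=3 product=1
t=6: arr=1 -> substrate=0 bound=1 product=4
t=7: arr=2 -> substrate=0 bound=3 product=4
t=8: arr=0 -> substrate=0 bound=3 product=4
t=9: arr=1 -> substrate=0 bound=3 product=5
t=10: arr=1 -> substrate=0 bound=2 product=7

Answer: 0 0 1 4 4 3 1 3 3 3 2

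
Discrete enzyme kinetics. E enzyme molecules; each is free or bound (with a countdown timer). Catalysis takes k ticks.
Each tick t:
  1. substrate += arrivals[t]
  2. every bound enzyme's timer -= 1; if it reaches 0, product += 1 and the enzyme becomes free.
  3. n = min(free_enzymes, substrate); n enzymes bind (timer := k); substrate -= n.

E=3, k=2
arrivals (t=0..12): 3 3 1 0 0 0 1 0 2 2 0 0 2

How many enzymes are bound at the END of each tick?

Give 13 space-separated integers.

t=0: arr=3 -> substrate=0 bound=3 product=0
t=1: arr=3 -> substrate=3 bound=3 product=0
t=2: arr=1 -> substrate=1 bound=3 product=3
t=3: arr=0 -> substrate=1 bound=3 product=3
t=4: arr=0 -> substrate=0 bound=1 product=6
t=5: arr=0 -> substrate=0 bound=1 product=6
t=6: arr=1 -> substrate=0 bound=1 product=7
t=7: arr=0 -> substrate=0 bound=1 product=7
t=8: arr=2 -> substrate=0 bound=2 product=8
t=9: arr=2 -> substrate=1 bound=3 product=8
t=10: arr=0 -> substrate=0 bound=2 product=10
t=11: arr=0 -> substrate=0 bound=1 product=11
t=12: arr=2 -> substrate=0 bound=2 product=12

Answer: 3 3 3 3 1 1 1 1 2 3 2 1 2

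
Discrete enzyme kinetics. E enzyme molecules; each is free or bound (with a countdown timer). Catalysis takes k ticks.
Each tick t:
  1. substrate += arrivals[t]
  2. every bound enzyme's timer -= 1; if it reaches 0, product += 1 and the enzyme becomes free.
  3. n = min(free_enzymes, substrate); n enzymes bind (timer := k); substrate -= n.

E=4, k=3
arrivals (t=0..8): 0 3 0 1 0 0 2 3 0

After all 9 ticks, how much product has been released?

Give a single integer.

Answer: 4

Derivation:
t=0: arr=0 -> substrate=0 bound=0 product=0
t=1: arr=3 -> substrate=0 bound=3 product=0
t=2: arr=0 -> substrate=0 bound=3 product=0
t=3: arr=1 -> substrate=0 bound=4 product=0
t=4: arr=0 -> substrate=0 bound=1 product=3
t=5: arr=0 -> substrate=0 bound=1 product=3
t=6: arr=2 -> substrate=0 bound=2 product=4
t=7: arr=3 -> substrate=1 bound=4 product=4
t=8: arr=0 -> substrate=1 bound=4 product=4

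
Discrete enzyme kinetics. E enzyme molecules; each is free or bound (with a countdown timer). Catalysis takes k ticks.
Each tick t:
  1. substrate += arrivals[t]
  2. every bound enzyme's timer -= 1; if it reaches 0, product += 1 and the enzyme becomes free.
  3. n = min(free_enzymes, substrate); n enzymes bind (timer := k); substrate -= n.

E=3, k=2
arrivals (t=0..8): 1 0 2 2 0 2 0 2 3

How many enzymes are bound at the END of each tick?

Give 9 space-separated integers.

Answer: 1 1 2 3 2 3 2 2 3

Derivation:
t=0: arr=1 -> substrate=0 bound=1 product=0
t=1: arr=0 -> substrate=0 bound=1 product=0
t=2: arr=2 -> substrate=0 bound=2 product=1
t=3: arr=2 -> substrate=1 bound=3 product=1
t=4: arr=0 -> substrate=0 bound=2 product=3
t=5: arr=2 -> substrate=0 bound=3 product=4
t=6: arr=0 -> substrate=0 bound=2 product=5
t=7: arr=2 -> substrate=0 bound=2 product=7
t=8: arr=3 -> substrate=2 bound=3 product=7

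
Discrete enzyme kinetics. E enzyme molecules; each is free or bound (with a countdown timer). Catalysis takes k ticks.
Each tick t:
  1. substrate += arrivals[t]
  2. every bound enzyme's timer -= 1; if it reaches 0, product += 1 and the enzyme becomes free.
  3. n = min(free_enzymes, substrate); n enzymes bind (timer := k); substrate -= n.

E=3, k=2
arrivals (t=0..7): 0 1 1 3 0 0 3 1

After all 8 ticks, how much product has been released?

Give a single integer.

Answer: 5

Derivation:
t=0: arr=0 -> substrate=0 bound=0 product=0
t=1: arr=1 -> substrate=0 bound=1 product=0
t=2: arr=1 -> substrate=0 bound=2 product=0
t=3: arr=3 -> substrate=1 bound=3 product=1
t=4: arr=0 -> substrate=0 bound=3 product=2
t=5: arr=0 -> substrate=0 bound=1 product=4
t=6: arr=3 -> substrate=0 bound=3 product=5
t=7: arr=1 -> substrate=1 bound=3 product=5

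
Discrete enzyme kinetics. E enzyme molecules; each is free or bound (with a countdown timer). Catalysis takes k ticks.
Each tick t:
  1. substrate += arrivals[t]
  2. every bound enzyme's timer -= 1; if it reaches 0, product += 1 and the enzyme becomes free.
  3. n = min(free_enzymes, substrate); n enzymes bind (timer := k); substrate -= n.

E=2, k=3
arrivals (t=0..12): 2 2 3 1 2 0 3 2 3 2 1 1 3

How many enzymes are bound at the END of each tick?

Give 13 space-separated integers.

t=0: arr=2 -> substrate=0 bound=2 product=0
t=1: arr=2 -> substrate=2 bound=2 product=0
t=2: arr=3 -> substrate=5 bound=2 product=0
t=3: arr=1 -> substrate=4 bound=2 product=2
t=4: arr=2 -> substrate=6 bound=2 product=2
t=5: arr=0 -> substrate=6 bound=2 product=2
t=6: arr=3 -> substrate=7 bound=2 product=4
t=7: arr=2 -> substrate=9 bound=2 product=4
t=8: arr=3 -> substrate=12 bound=2 product=4
t=9: arr=2 -> substrate=12 bound=2 product=6
t=10: arr=1 -> substrate=13 bound=2 product=6
t=11: arr=1 -> substrate=14 bound=2 product=6
t=12: arr=3 -> substrate=15 bound=2 product=8

Answer: 2 2 2 2 2 2 2 2 2 2 2 2 2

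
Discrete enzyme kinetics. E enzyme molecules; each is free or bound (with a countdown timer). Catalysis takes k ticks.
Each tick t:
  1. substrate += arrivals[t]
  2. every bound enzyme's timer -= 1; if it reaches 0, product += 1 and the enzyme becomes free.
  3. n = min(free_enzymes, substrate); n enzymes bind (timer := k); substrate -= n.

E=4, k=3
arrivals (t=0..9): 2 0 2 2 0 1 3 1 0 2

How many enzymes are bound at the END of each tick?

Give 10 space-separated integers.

t=0: arr=2 -> substrate=0 bound=2 product=0
t=1: arr=0 -> substrate=0 bound=2 product=0
t=2: arr=2 -> substrate=0 bound=4 product=0
t=3: arr=2 -> substrate=0 bound=4 product=2
t=4: arr=0 -> substrate=0 bound=4 product=2
t=5: arr=1 -> substrate=0 bound=3 product=4
t=6: arr=3 -> substrate=0 bound=4 product=6
t=7: arr=1 -> substrate=1 bound=4 product=6
t=8: arr=0 -> substrate=0 bound=4 product=7
t=9: arr=2 -> substrate=0 bound=3 product=10

Answer: 2 2 4 4 4 3 4 4 4 3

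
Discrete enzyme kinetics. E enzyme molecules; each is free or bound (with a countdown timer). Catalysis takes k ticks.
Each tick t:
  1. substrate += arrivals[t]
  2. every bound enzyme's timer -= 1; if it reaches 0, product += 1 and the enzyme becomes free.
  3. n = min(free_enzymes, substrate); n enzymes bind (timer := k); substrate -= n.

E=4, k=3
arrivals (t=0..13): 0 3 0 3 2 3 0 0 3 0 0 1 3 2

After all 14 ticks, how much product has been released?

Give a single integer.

Answer: 14

Derivation:
t=0: arr=0 -> substrate=0 bound=0 product=0
t=1: arr=3 -> substrate=0 bound=3 product=0
t=2: arr=0 -> substrate=0 bound=3 product=0
t=3: arr=3 -> substrate=2 bound=4 product=0
t=4: arr=2 -> substrate=1 bound=4 product=3
t=5: arr=3 -> substrate=4 bound=4 product=3
t=6: arr=0 -> substrate=3 bound=4 product=4
t=7: arr=0 -> substrate=0 bound=4 product=7
t=8: arr=3 -> substrate=3 bound=4 product=7
t=9: arr=0 -> substrate=2 bound=4 product=8
t=10: arr=0 -> substrate=0 bound=3 product=11
t=11: arr=1 -> substrate=0 bound=4 product=11
t=12: arr=3 -> substrate=2 bound=4 product=12
t=13: arr=2 -> substrate=2 bound=4 product=14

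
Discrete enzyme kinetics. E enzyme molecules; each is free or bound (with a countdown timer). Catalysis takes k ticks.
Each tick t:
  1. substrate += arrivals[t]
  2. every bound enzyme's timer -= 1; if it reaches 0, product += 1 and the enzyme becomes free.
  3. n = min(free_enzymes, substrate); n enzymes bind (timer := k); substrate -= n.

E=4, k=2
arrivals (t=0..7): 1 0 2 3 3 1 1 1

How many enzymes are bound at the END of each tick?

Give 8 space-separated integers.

t=0: arr=1 -> substrate=0 bound=1 product=0
t=1: arr=0 -> substrate=0 bound=1 product=0
t=2: arr=2 -> substrate=0 bound=2 product=1
t=3: arr=3 -> substrate=1 bound=4 product=1
t=4: arr=3 -> substrate=2 bound=4 product=3
t=5: arr=1 -> substrate=1 bound=4 product=5
t=6: arr=1 -> substrate=0 bound=4 product=7
t=7: arr=1 -> substrate=0 bound=3 product=9

Answer: 1 1 2 4 4 4 4 3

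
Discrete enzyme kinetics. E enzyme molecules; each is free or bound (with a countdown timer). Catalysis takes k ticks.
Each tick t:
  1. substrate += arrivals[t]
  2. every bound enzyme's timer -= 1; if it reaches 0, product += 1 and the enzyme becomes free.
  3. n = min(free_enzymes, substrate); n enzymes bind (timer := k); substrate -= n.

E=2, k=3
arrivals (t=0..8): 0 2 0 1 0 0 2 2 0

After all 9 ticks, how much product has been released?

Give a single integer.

Answer: 3

Derivation:
t=0: arr=0 -> substrate=0 bound=0 product=0
t=1: arr=2 -> substrate=0 bound=2 product=0
t=2: arr=0 -> substrate=0 bound=2 product=0
t=3: arr=1 -> substrate=1 bound=2 product=0
t=4: arr=0 -> substrate=0 bound=1 product=2
t=5: arr=0 -> substrate=0 bound=1 product=2
t=6: arr=2 -> substrate=1 bound=2 product=2
t=7: arr=2 -> substrate=2 bound=2 product=3
t=8: arr=0 -> substrate=2 bound=2 product=3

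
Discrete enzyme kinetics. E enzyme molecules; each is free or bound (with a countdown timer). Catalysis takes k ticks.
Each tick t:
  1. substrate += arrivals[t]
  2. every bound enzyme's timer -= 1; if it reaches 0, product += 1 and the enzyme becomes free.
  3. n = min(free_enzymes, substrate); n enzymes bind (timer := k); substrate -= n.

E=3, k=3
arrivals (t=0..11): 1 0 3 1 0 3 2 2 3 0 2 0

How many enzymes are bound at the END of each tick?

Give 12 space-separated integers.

t=0: arr=1 -> substrate=0 bound=1 product=0
t=1: arr=0 -> substrate=0 bound=1 product=0
t=2: arr=3 -> substrate=1 bound=3 product=0
t=3: arr=1 -> substrate=1 bound=3 product=1
t=4: arr=0 -> substrate=1 bound=3 product=1
t=5: arr=3 -> substrate=2 bound=3 product=3
t=6: arr=2 -> substrate=3 bound=3 product=4
t=7: arr=2 -> substrate=5 bound=3 product=4
t=8: arr=3 -> substrate=6 bound=3 product=6
t=9: arr=0 -> substrate=5 bound=3 product=7
t=10: arr=2 -> substrate=7 bound=3 product=7
t=11: arr=0 -> substrate=5 bound=3 product=9

Answer: 1 1 3 3 3 3 3 3 3 3 3 3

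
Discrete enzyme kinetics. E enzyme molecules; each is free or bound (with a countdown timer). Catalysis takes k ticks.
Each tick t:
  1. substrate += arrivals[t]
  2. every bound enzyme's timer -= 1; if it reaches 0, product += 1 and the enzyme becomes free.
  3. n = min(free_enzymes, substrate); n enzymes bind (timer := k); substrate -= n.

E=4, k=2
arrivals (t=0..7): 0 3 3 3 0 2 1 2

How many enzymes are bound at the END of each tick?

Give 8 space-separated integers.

Answer: 0 3 4 4 4 4 4 3

Derivation:
t=0: arr=0 -> substrate=0 bound=0 product=0
t=1: arr=3 -> substrate=0 bound=3 product=0
t=2: arr=3 -> substrate=2 bound=4 product=0
t=3: arr=3 -> substrate=2 bound=4 product=3
t=4: arr=0 -> substrate=1 bound=4 product=4
t=5: arr=2 -> substrate=0 bound=4 product=7
t=6: arr=1 -> substrate=0 bound=4 product=8
t=7: arr=2 -> substrate=0 bound=3 product=11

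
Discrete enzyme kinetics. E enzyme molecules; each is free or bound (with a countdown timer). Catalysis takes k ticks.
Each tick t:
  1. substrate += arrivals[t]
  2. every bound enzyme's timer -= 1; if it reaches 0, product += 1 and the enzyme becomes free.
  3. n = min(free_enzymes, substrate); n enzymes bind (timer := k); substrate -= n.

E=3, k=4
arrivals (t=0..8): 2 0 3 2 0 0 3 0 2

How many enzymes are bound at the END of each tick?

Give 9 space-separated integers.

Answer: 2 2 3 3 3 3 3 3 3

Derivation:
t=0: arr=2 -> substrate=0 bound=2 product=0
t=1: arr=0 -> substrate=0 bound=2 product=0
t=2: arr=3 -> substrate=2 bound=3 product=0
t=3: arr=2 -> substrate=4 bound=3 product=0
t=4: arr=0 -> substrate=2 bound=3 product=2
t=5: arr=0 -> substrate=2 bound=3 product=2
t=6: arr=3 -> substrate=4 bound=3 product=3
t=7: arr=0 -> substrate=4 bound=3 product=3
t=8: arr=2 -> substrate=4 bound=3 product=5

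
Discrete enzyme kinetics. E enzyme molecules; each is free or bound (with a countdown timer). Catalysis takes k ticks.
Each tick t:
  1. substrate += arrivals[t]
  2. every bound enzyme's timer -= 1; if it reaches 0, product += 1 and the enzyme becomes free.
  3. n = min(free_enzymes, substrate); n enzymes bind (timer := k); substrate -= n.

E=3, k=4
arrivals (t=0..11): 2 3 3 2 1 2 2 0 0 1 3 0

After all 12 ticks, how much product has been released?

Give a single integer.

Answer: 6

Derivation:
t=0: arr=2 -> substrate=0 bound=2 product=0
t=1: arr=3 -> substrate=2 bound=3 product=0
t=2: arr=3 -> substrate=5 bound=3 product=0
t=3: arr=2 -> substrate=7 bound=3 product=0
t=4: arr=1 -> substrate=6 bound=3 product=2
t=5: arr=2 -> substrate=7 bound=3 product=3
t=6: arr=2 -> substrate=9 bound=3 product=3
t=7: arr=0 -> substrate=9 bound=3 product=3
t=8: arr=0 -> substrate=7 bound=3 product=5
t=9: arr=1 -> substrate=7 bound=3 product=6
t=10: arr=3 -> substrate=10 bound=3 product=6
t=11: arr=0 -> substrate=10 bound=3 product=6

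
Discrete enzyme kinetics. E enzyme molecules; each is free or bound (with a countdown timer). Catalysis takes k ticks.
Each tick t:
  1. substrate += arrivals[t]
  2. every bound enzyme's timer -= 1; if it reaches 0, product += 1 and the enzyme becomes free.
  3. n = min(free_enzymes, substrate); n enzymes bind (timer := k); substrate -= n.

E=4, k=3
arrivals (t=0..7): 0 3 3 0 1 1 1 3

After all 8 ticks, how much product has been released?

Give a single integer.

Answer: 7

Derivation:
t=0: arr=0 -> substrate=0 bound=0 product=0
t=1: arr=3 -> substrate=0 bound=3 product=0
t=2: arr=3 -> substrate=2 bound=4 product=0
t=3: arr=0 -> substrate=2 bound=4 product=0
t=4: arr=1 -> substrate=0 bound=4 product=3
t=5: arr=1 -> substrate=0 bound=4 product=4
t=6: arr=1 -> substrate=1 bound=4 product=4
t=7: arr=3 -> substrate=1 bound=4 product=7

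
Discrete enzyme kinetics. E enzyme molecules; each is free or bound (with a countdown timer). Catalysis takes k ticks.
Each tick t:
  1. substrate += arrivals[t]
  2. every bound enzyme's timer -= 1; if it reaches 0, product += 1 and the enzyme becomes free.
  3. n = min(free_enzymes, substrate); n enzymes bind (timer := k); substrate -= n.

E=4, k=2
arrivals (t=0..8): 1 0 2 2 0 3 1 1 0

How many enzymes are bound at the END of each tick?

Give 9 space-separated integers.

Answer: 1 1 2 4 2 3 4 2 1

Derivation:
t=0: arr=1 -> substrate=0 bound=1 product=0
t=1: arr=0 -> substrate=0 bound=1 product=0
t=2: arr=2 -> substrate=0 bound=2 product=1
t=3: arr=2 -> substrate=0 bound=4 product=1
t=4: arr=0 -> substrate=0 bound=2 product=3
t=5: arr=3 -> substrate=0 bound=3 product=5
t=6: arr=1 -> substrate=0 bound=4 product=5
t=7: arr=1 -> substrate=0 bound=2 product=8
t=8: arr=0 -> substrate=0 bound=1 product=9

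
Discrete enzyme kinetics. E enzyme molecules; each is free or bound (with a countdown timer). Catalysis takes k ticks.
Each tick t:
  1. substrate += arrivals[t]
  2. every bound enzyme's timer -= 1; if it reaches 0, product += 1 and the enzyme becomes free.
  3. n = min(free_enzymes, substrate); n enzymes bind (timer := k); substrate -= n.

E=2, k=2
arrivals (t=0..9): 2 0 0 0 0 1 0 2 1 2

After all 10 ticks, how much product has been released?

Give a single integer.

Answer: 5

Derivation:
t=0: arr=2 -> substrate=0 bound=2 product=0
t=1: arr=0 -> substrate=0 bound=2 product=0
t=2: arr=0 -> substrate=0 bound=0 product=2
t=3: arr=0 -> substrate=0 bound=0 product=2
t=4: arr=0 -> substrate=0 bound=0 product=2
t=5: arr=1 -> substrate=0 bound=1 product=2
t=6: arr=0 -> substrate=0 bound=1 product=2
t=7: arr=2 -> substrate=0 bound=2 product=3
t=8: arr=1 -> substrate=1 bound=2 product=3
t=9: arr=2 -> substrate=1 bound=2 product=5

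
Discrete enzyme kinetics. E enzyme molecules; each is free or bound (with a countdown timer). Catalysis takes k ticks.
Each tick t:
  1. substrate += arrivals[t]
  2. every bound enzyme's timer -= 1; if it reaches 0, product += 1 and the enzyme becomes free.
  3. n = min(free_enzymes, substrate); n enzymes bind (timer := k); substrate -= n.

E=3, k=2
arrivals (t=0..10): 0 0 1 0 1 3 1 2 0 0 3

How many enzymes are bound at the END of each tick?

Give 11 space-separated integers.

Answer: 0 0 1 1 1 3 3 3 3 1 3

Derivation:
t=0: arr=0 -> substrate=0 bound=0 product=0
t=1: arr=0 -> substrate=0 bound=0 product=0
t=2: arr=1 -> substrate=0 bound=1 product=0
t=3: arr=0 -> substrate=0 bound=1 product=0
t=4: arr=1 -> substrate=0 bound=1 product=1
t=5: arr=3 -> substrate=1 bound=3 product=1
t=6: arr=1 -> substrate=1 bound=3 product=2
t=7: arr=2 -> substrate=1 bound=3 product=4
t=8: arr=0 -> substrate=0 bound=3 product=5
t=9: arr=0 -> substrate=0 bound=1 product=7
t=10: arr=3 -> substrate=0 bound=3 product=8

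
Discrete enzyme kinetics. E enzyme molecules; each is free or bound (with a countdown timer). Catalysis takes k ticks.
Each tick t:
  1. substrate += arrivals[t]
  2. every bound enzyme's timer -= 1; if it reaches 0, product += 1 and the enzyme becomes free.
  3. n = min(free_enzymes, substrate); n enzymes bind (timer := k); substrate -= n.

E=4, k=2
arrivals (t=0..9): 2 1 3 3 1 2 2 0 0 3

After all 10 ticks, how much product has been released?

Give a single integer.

Answer: 14

Derivation:
t=0: arr=2 -> substrate=0 bound=2 product=0
t=1: arr=1 -> substrate=0 bound=3 product=0
t=2: arr=3 -> substrate=0 bound=4 product=2
t=3: arr=3 -> substrate=2 bound=4 product=3
t=4: arr=1 -> substrate=0 bound=4 product=6
t=5: arr=2 -> substrate=1 bound=4 product=7
t=6: arr=2 -> substrate=0 bound=4 product=10
t=7: arr=0 -> substrate=0 bound=3 product=11
t=8: arr=0 -> substrate=0 bound=0 product=14
t=9: arr=3 -> substrate=0 bound=3 product=14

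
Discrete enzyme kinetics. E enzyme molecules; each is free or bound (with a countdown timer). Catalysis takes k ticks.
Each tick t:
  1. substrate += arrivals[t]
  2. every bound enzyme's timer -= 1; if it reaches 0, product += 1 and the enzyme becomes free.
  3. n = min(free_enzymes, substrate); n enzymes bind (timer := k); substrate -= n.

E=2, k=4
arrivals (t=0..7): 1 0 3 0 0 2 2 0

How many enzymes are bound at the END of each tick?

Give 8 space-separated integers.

Answer: 1 1 2 2 2 2 2 2

Derivation:
t=0: arr=1 -> substrate=0 bound=1 product=0
t=1: arr=0 -> substrate=0 bound=1 product=0
t=2: arr=3 -> substrate=2 bound=2 product=0
t=3: arr=0 -> substrate=2 bound=2 product=0
t=4: arr=0 -> substrate=1 bound=2 product=1
t=5: arr=2 -> substrate=3 bound=2 product=1
t=6: arr=2 -> substrate=4 bound=2 product=2
t=7: arr=0 -> substrate=4 bound=2 product=2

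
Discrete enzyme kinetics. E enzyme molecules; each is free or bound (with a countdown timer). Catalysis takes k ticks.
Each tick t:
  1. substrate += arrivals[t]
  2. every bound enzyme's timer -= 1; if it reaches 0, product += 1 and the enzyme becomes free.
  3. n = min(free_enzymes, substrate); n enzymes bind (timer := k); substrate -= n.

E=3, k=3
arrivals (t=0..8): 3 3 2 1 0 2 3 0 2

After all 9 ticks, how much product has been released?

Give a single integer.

Answer: 6

Derivation:
t=0: arr=3 -> substrate=0 bound=3 product=0
t=1: arr=3 -> substrate=3 bound=3 product=0
t=2: arr=2 -> substrate=5 bound=3 product=0
t=3: arr=1 -> substrate=3 bound=3 product=3
t=4: arr=0 -> substrate=3 bound=3 product=3
t=5: arr=2 -> substrate=5 bound=3 product=3
t=6: arr=3 -> substrate=5 bound=3 product=6
t=7: arr=0 -> substrate=5 bound=3 product=6
t=8: arr=2 -> substrate=7 bound=3 product=6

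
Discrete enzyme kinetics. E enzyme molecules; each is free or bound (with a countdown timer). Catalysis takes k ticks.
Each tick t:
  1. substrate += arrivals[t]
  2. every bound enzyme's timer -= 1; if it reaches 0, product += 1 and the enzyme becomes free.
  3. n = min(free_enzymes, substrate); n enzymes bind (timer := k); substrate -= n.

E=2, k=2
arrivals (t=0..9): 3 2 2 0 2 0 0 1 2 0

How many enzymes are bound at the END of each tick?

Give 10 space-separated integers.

t=0: arr=3 -> substrate=1 bound=2 product=0
t=1: arr=2 -> substrate=3 bound=2 product=0
t=2: arr=2 -> substrate=3 bound=2 product=2
t=3: arr=0 -> substrate=3 bound=2 product=2
t=4: arr=2 -> substrate=3 bound=2 product=4
t=5: arr=0 -> substrate=3 bound=2 product=4
t=6: arr=0 -> substrate=1 bound=2 product=6
t=7: arr=1 -> substrate=2 bound=2 product=6
t=8: arr=2 -> substrate=2 bound=2 product=8
t=9: arr=0 -> substrate=2 bound=2 product=8

Answer: 2 2 2 2 2 2 2 2 2 2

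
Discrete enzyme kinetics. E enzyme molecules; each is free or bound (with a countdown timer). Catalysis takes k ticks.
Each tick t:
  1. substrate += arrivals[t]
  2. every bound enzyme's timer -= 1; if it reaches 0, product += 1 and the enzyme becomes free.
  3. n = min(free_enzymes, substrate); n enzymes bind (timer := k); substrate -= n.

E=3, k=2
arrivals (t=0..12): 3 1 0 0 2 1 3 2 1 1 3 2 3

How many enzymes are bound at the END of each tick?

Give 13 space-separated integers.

Answer: 3 3 1 1 2 3 3 3 3 3 3 3 3

Derivation:
t=0: arr=3 -> substrate=0 bound=3 product=0
t=1: arr=1 -> substrate=1 bound=3 product=0
t=2: arr=0 -> substrate=0 bound=1 product=3
t=3: arr=0 -> substrate=0 bound=1 product=3
t=4: arr=2 -> substrate=0 bound=2 product=4
t=5: arr=1 -> substrate=0 bound=3 product=4
t=6: arr=3 -> substrate=1 bound=3 product=6
t=7: arr=2 -> substrate=2 bound=3 product=7
t=8: arr=1 -> substrate=1 bound=3 product=9
t=9: arr=1 -> substrate=1 bound=3 product=10
t=10: arr=3 -> substrate=2 bound=3 product=12
t=11: arr=2 -> substrate=3 bound=3 product=13
t=12: arr=3 -> substrate=4 bound=3 product=15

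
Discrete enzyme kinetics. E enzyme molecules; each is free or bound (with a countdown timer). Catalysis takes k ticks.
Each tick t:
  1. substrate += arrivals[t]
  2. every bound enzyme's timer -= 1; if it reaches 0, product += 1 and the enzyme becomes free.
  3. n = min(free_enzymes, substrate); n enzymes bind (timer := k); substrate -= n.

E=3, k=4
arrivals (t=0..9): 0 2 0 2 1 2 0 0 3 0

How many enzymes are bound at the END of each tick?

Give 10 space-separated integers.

t=0: arr=0 -> substrate=0 bound=0 product=0
t=1: arr=2 -> substrate=0 bound=2 product=0
t=2: arr=0 -> substrate=0 bound=2 product=0
t=3: arr=2 -> substrate=1 bound=3 product=0
t=4: arr=1 -> substrate=2 bound=3 product=0
t=5: arr=2 -> substrate=2 bound=3 product=2
t=6: arr=0 -> substrate=2 bound=3 product=2
t=7: arr=0 -> substrate=1 bound=3 product=3
t=8: arr=3 -> substrate=4 bound=3 product=3
t=9: arr=0 -> substrate=2 bound=3 product=5

Answer: 0 2 2 3 3 3 3 3 3 3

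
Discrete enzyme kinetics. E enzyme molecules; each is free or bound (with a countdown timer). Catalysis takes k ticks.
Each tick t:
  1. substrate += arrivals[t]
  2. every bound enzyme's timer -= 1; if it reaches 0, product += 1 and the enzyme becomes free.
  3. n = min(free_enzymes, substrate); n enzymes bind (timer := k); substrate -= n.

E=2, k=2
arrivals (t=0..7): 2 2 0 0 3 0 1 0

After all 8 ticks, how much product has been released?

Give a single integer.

Answer: 6

Derivation:
t=0: arr=2 -> substrate=0 bound=2 product=0
t=1: arr=2 -> substrate=2 bound=2 product=0
t=2: arr=0 -> substrate=0 bound=2 product=2
t=3: arr=0 -> substrate=0 bound=2 product=2
t=4: arr=3 -> substrate=1 bound=2 product=4
t=5: arr=0 -> substrate=1 bound=2 product=4
t=6: arr=1 -> substrate=0 bound=2 product=6
t=7: arr=0 -> substrate=0 bound=2 product=6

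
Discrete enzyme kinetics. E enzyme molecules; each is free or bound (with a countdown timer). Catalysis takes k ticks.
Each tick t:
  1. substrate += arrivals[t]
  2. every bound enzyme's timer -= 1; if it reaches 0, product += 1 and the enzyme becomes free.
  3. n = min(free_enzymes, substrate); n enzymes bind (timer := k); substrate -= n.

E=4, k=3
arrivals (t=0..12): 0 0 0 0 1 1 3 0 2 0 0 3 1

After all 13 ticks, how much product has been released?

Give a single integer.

t=0: arr=0 -> substrate=0 bound=0 product=0
t=1: arr=0 -> substrate=0 bound=0 product=0
t=2: arr=0 -> substrate=0 bound=0 product=0
t=3: arr=0 -> substrate=0 bound=0 product=0
t=4: arr=1 -> substrate=0 bound=1 product=0
t=5: arr=1 -> substrate=0 bound=2 product=0
t=6: arr=3 -> substrate=1 bound=4 product=0
t=7: arr=0 -> substrate=0 bound=4 product=1
t=8: arr=2 -> substrate=1 bound=4 product=2
t=9: arr=0 -> substrate=0 bound=3 product=4
t=10: arr=0 -> substrate=0 bound=2 product=5
t=11: arr=3 -> substrate=0 bound=4 product=6
t=12: arr=1 -> substrate=0 bound=4 product=7

Answer: 7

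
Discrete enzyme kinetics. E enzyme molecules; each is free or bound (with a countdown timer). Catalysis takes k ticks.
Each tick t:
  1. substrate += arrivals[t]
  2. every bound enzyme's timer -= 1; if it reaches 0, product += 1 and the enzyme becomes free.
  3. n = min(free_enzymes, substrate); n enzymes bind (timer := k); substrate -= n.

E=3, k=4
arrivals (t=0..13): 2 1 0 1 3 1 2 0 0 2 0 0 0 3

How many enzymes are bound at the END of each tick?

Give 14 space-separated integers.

t=0: arr=2 -> substrate=0 bound=2 product=0
t=1: arr=1 -> substrate=0 bound=3 product=0
t=2: arr=0 -> substrate=0 bound=3 product=0
t=3: arr=1 -> substrate=1 bound=3 product=0
t=4: arr=3 -> substrate=2 bound=3 product=2
t=5: arr=1 -> substrate=2 bound=3 product=3
t=6: arr=2 -> substrate=4 bound=3 product=3
t=7: arr=0 -> substrate=4 bound=3 product=3
t=8: arr=0 -> substrate=2 bound=3 product=5
t=9: arr=2 -> substrate=3 bound=3 product=6
t=10: arr=0 -> substrate=3 bound=3 product=6
t=11: arr=0 -> substrate=3 bound=3 product=6
t=12: arr=0 -> substrate=1 bound=3 product=8
t=13: arr=3 -> substrate=3 bound=3 product=9

Answer: 2 3 3 3 3 3 3 3 3 3 3 3 3 3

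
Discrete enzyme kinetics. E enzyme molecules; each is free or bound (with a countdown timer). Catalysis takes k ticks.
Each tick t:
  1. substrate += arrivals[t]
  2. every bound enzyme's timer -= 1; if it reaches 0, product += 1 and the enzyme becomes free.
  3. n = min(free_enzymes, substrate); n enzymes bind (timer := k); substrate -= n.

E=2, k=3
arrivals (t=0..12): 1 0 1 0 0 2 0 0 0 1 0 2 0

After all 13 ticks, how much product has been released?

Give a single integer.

Answer: 5

Derivation:
t=0: arr=1 -> substrate=0 bound=1 product=0
t=1: arr=0 -> substrate=0 bound=1 product=0
t=2: arr=1 -> substrate=0 bound=2 product=0
t=3: arr=0 -> substrate=0 bound=1 product=1
t=4: arr=0 -> substrate=0 bound=1 product=1
t=5: arr=2 -> substrate=0 bound=2 product=2
t=6: arr=0 -> substrate=0 bound=2 product=2
t=7: arr=0 -> substrate=0 bound=2 product=2
t=8: arr=0 -> substrate=0 bound=0 product=4
t=9: arr=1 -> substrate=0 bound=1 product=4
t=10: arr=0 -> substrate=0 bound=1 product=4
t=11: arr=2 -> substrate=1 bound=2 product=4
t=12: arr=0 -> substrate=0 bound=2 product=5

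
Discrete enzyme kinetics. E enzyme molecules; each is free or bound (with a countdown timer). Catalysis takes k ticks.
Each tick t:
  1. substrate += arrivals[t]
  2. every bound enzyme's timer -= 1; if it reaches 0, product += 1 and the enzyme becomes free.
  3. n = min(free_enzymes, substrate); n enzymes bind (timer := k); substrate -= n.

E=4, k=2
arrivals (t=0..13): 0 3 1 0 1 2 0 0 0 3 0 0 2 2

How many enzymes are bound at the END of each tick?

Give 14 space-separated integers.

t=0: arr=0 -> substrate=0 bound=0 product=0
t=1: arr=3 -> substrate=0 bound=3 product=0
t=2: arr=1 -> substrate=0 bound=4 product=0
t=3: arr=0 -> substrate=0 bound=1 product=3
t=4: arr=1 -> substrate=0 bound=1 product=4
t=5: arr=2 -> substrate=0 bound=3 product=4
t=6: arr=0 -> substrate=0 bound=2 product=5
t=7: arr=0 -> substrate=0 bound=0 product=7
t=8: arr=0 -> substrate=0 bound=0 product=7
t=9: arr=3 -> substrate=0 bound=3 product=7
t=10: arr=0 -> substrate=0 bound=3 product=7
t=11: arr=0 -> substrate=0 bound=0 product=10
t=12: arr=2 -> substrate=0 bound=2 product=10
t=13: arr=2 -> substrate=0 bound=4 product=10

Answer: 0 3 4 1 1 3 2 0 0 3 3 0 2 4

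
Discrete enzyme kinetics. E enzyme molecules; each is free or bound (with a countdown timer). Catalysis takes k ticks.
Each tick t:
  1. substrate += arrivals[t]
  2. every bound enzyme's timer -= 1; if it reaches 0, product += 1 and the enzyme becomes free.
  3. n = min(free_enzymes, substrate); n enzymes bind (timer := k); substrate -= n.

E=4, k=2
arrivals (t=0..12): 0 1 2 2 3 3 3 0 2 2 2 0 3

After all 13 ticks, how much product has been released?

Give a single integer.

t=0: arr=0 -> substrate=0 bound=0 product=0
t=1: arr=1 -> substrate=0 bound=1 product=0
t=2: arr=2 -> substrate=0 bound=3 product=0
t=3: arr=2 -> substrate=0 bound=4 product=1
t=4: arr=3 -> substrate=1 bound=4 product=3
t=5: arr=3 -> substrate=2 bound=4 product=5
t=6: arr=3 -> substrate=3 bound=4 product=7
t=7: arr=0 -> substrate=1 bound=4 product=9
t=8: arr=2 -> substrate=1 bound=4 product=11
t=9: arr=2 -> substrate=1 bound=4 product=13
t=10: arr=2 -> substrate=1 bound=4 product=15
t=11: arr=0 -> substrate=0 bound=3 product=17
t=12: arr=3 -> substrate=0 bound=4 product=19

Answer: 19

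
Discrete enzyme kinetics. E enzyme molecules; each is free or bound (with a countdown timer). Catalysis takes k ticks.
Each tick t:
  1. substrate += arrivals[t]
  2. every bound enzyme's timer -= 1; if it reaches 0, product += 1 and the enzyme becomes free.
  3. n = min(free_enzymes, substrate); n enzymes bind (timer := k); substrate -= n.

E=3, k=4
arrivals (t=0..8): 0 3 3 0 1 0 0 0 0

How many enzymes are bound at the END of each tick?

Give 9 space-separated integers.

Answer: 0 3 3 3 3 3 3 3 3

Derivation:
t=0: arr=0 -> substrate=0 bound=0 product=0
t=1: arr=3 -> substrate=0 bound=3 product=0
t=2: arr=3 -> substrate=3 bound=3 product=0
t=3: arr=0 -> substrate=3 bound=3 product=0
t=4: arr=1 -> substrate=4 bound=3 product=0
t=5: arr=0 -> substrate=1 bound=3 product=3
t=6: arr=0 -> substrate=1 bound=3 product=3
t=7: arr=0 -> substrate=1 bound=3 product=3
t=8: arr=0 -> substrate=1 bound=3 product=3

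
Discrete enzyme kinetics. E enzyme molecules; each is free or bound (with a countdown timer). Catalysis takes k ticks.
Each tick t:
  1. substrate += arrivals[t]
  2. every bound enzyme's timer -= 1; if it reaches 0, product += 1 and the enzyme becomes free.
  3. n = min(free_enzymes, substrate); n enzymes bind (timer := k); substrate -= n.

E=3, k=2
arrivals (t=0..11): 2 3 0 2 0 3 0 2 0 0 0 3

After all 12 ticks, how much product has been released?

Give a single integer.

t=0: arr=2 -> substrate=0 bound=2 product=0
t=1: arr=3 -> substrate=2 bound=3 product=0
t=2: arr=0 -> substrate=0 bound=3 product=2
t=3: arr=2 -> substrate=1 bound=3 product=3
t=4: arr=0 -> substrate=0 bound=2 product=5
t=5: arr=3 -> substrate=1 bound=3 product=6
t=6: arr=0 -> substrate=0 bound=3 product=7
t=7: arr=2 -> substrate=0 bound=3 product=9
t=8: arr=0 -> substrate=0 bound=2 product=10
t=9: arr=0 -> substrate=0 bound=0 product=12
t=10: arr=0 -> substrate=0 bound=0 product=12
t=11: arr=3 -> substrate=0 bound=3 product=12

Answer: 12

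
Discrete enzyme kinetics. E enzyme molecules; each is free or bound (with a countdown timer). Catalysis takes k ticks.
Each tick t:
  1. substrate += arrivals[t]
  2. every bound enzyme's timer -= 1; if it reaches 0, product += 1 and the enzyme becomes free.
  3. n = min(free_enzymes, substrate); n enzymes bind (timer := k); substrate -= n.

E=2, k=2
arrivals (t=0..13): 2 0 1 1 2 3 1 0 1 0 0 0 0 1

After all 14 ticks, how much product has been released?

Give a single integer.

Answer: 11

Derivation:
t=0: arr=2 -> substrate=0 bound=2 product=0
t=1: arr=0 -> substrate=0 bound=2 product=0
t=2: arr=1 -> substrate=0 bound=1 product=2
t=3: arr=1 -> substrate=0 bound=2 product=2
t=4: arr=2 -> substrate=1 bound=2 product=3
t=5: arr=3 -> substrate=3 bound=2 product=4
t=6: arr=1 -> substrate=3 bound=2 product=5
t=7: arr=0 -> substrate=2 bound=2 product=6
t=8: arr=1 -> substrate=2 bound=2 product=7
t=9: arr=0 -> substrate=1 bound=2 product=8
t=10: arr=0 -> substrate=0 bound=2 product=9
t=11: arr=0 -> substrate=0 bound=1 product=10
t=12: arr=0 -> substrate=0 bound=0 product=11
t=13: arr=1 -> substrate=0 bound=1 product=11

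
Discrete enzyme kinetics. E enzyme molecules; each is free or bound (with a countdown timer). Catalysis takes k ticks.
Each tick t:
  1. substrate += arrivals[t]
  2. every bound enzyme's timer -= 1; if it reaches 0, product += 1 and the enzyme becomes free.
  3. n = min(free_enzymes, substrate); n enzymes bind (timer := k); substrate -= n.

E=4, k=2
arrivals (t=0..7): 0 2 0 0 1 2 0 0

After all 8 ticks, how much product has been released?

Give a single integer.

t=0: arr=0 -> substrate=0 bound=0 product=0
t=1: arr=2 -> substrate=0 bound=2 product=0
t=2: arr=0 -> substrate=0 bound=2 product=0
t=3: arr=0 -> substrate=0 bound=0 product=2
t=4: arr=1 -> substrate=0 bound=1 product=2
t=5: arr=2 -> substrate=0 bound=3 product=2
t=6: arr=0 -> substrate=0 bound=2 product=3
t=7: arr=0 -> substrate=0 bound=0 product=5

Answer: 5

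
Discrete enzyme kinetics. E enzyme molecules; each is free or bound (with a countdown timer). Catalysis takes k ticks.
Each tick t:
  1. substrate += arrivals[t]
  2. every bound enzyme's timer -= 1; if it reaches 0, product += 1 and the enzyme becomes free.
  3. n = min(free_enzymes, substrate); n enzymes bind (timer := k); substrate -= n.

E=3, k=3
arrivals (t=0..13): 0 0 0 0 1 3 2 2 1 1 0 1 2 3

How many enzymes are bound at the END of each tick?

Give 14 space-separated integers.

Answer: 0 0 0 0 1 3 3 3 3 3 3 3 3 3

Derivation:
t=0: arr=0 -> substrate=0 bound=0 product=0
t=1: arr=0 -> substrate=0 bound=0 product=0
t=2: arr=0 -> substrate=0 bound=0 product=0
t=3: arr=0 -> substrate=0 bound=0 product=0
t=4: arr=1 -> substrate=0 bound=1 product=0
t=5: arr=3 -> substrate=1 bound=3 product=0
t=6: arr=2 -> substrate=3 bound=3 product=0
t=7: arr=2 -> substrate=4 bound=3 product=1
t=8: arr=1 -> substrate=3 bound=3 product=3
t=9: arr=1 -> substrate=4 bound=3 product=3
t=10: arr=0 -> substrate=3 bound=3 product=4
t=11: arr=1 -> substrate=2 bound=3 product=6
t=12: arr=2 -> substrate=4 bound=3 product=6
t=13: arr=3 -> substrate=6 bound=3 product=7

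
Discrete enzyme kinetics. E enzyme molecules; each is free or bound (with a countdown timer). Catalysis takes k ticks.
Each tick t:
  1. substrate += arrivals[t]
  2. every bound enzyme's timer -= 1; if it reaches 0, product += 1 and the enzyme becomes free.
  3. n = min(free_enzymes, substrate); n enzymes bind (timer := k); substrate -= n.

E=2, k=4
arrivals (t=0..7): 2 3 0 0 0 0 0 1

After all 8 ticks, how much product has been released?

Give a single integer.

t=0: arr=2 -> substrate=0 bound=2 product=0
t=1: arr=3 -> substrate=3 bound=2 product=0
t=2: arr=0 -> substrate=3 bound=2 product=0
t=3: arr=0 -> substrate=3 bound=2 product=0
t=4: arr=0 -> substrate=1 bound=2 product=2
t=5: arr=0 -> substrate=1 bound=2 product=2
t=6: arr=0 -> substrate=1 bound=2 product=2
t=7: arr=1 -> substrate=2 bound=2 product=2

Answer: 2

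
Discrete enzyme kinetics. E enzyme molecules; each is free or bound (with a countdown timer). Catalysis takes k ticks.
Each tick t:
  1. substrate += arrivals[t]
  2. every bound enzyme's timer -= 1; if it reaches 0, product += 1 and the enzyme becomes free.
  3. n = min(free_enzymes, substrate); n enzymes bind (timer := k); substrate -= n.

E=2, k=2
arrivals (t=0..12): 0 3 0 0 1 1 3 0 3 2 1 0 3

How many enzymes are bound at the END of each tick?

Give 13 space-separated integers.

Answer: 0 2 2 1 2 2 2 2 2 2 2 2 2

Derivation:
t=0: arr=0 -> substrate=0 bound=0 product=0
t=1: arr=3 -> substrate=1 bound=2 product=0
t=2: arr=0 -> substrate=1 bound=2 product=0
t=3: arr=0 -> substrate=0 bound=1 product=2
t=4: arr=1 -> substrate=0 bound=2 product=2
t=5: arr=1 -> substrate=0 bound=2 product=3
t=6: arr=3 -> substrate=2 bound=2 product=4
t=7: arr=0 -> substrate=1 bound=2 product=5
t=8: arr=3 -> substrate=3 bound=2 product=6
t=9: arr=2 -> substrate=4 bound=2 product=7
t=10: arr=1 -> substrate=4 bound=2 product=8
t=11: arr=0 -> substrate=3 bound=2 product=9
t=12: arr=3 -> substrate=5 bound=2 product=10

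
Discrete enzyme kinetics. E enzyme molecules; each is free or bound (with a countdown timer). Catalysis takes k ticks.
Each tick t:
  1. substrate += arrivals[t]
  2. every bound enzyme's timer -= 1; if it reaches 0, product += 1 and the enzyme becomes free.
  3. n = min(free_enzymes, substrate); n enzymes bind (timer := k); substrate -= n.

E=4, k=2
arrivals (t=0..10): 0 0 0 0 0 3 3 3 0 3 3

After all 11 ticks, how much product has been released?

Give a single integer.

Answer: 8

Derivation:
t=0: arr=0 -> substrate=0 bound=0 product=0
t=1: arr=0 -> substrate=0 bound=0 product=0
t=2: arr=0 -> substrate=0 bound=0 product=0
t=3: arr=0 -> substrate=0 bound=0 product=0
t=4: arr=0 -> substrate=0 bound=0 product=0
t=5: arr=3 -> substrate=0 bound=3 product=0
t=6: arr=3 -> substrate=2 bound=4 product=0
t=7: arr=3 -> substrate=2 bound=4 product=3
t=8: arr=0 -> substrate=1 bound=4 product=4
t=9: arr=3 -> substrate=1 bound=4 product=7
t=10: arr=3 -> substrate=3 bound=4 product=8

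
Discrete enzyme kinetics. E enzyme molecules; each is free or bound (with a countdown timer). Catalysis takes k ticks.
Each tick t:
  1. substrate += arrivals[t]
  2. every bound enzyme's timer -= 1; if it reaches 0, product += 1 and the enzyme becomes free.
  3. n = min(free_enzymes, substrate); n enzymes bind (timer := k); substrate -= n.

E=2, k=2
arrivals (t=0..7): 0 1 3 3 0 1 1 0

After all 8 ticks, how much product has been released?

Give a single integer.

Answer: 5

Derivation:
t=0: arr=0 -> substrate=0 bound=0 product=0
t=1: arr=1 -> substrate=0 bound=1 product=0
t=2: arr=3 -> substrate=2 bound=2 product=0
t=3: arr=3 -> substrate=4 bound=2 product=1
t=4: arr=0 -> substrate=3 bound=2 product=2
t=5: arr=1 -> substrate=3 bound=2 product=3
t=6: arr=1 -> substrate=3 bound=2 product=4
t=7: arr=0 -> substrate=2 bound=2 product=5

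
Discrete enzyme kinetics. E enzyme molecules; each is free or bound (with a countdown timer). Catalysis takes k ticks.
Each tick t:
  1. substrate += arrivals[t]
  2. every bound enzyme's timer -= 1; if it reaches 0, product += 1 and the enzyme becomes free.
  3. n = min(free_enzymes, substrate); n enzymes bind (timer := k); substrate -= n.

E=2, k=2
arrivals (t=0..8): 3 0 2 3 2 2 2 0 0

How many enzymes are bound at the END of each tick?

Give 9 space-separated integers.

t=0: arr=3 -> substrate=1 bound=2 product=0
t=1: arr=0 -> substrate=1 bound=2 product=0
t=2: arr=2 -> substrate=1 bound=2 product=2
t=3: arr=3 -> substrate=4 bound=2 product=2
t=4: arr=2 -> substrate=4 bound=2 product=4
t=5: arr=2 -> substrate=6 bound=2 product=4
t=6: arr=2 -> substrate=6 bound=2 product=6
t=7: arr=0 -> substrate=6 bound=2 product=6
t=8: arr=0 -> substrate=4 bound=2 product=8

Answer: 2 2 2 2 2 2 2 2 2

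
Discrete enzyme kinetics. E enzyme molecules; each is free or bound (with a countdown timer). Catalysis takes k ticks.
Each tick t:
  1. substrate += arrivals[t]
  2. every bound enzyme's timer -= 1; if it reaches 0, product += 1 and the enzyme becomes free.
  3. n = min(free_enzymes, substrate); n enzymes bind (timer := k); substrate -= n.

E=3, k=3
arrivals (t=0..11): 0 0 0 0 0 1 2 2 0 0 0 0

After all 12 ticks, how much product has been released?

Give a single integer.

t=0: arr=0 -> substrate=0 bound=0 product=0
t=1: arr=0 -> substrate=0 bound=0 product=0
t=2: arr=0 -> substrate=0 bound=0 product=0
t=3: arr=0 -> substrate=0 bound=0 product=0
t=4: arr=0 -> substrate=0 bound=0 product=0
t=5: arr=1 -> substrate=0 bound=1 product=0
t=6: arr=2 -> substrate=0 bound=3 product=0
t=7: arr=2 -> substrate=2 bound=3 product=0
t=8: arr=0 -> substrate=1 bound=3 product=1
t=9: arr=0 -> substrate=0 bound=2 product=3
t=10: arr=0 -> substrate=0 bound=2 product=3
t=11: arr=0 -> substrate=0 bound=1 product=4

Answer: 4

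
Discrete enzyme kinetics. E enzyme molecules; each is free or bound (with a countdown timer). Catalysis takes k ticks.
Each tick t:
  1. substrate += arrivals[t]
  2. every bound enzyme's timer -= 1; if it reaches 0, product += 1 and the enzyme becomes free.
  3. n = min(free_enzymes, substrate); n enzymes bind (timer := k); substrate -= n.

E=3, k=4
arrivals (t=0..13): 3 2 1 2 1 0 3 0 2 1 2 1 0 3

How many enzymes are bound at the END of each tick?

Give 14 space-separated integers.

t=0: arr=3 -> substrate=0 bound=3 product=0
t=1: arr=2 -> substrate=2 bound=3 product=0
t=2: arr=1 -> substrate=3 bound=3 product=0
t=3: arr=2 -> substrate=5 bound=3 product=0
t=4: arr=1 -> substrate=3 bound=3 product=3
t=5: arr=0 -> substrate=3 bound=3 product=3
t=6: arr=3 -> substrate=6 bound=3 product=3
t=7: arr=0 -> substrate=6 bound=3 product=3
t=8: arr=2 -> substrate=5 bound=3 product=6
t=9: arr=1 -> substrate=6 bound=3 product=6
t=10: arr=2 -> substrate=8 bound=3 product=6
t=11: arr=1 -> substrate=9 bound=3 product=6
t=12: arr=0 -> substrate=6 bound=3 product=9
t=13: arr=3 -> substrate=9 bound=3 product=9

Answer: 3 3 3 3 3 3 3 3 3 3 3 3 3 3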